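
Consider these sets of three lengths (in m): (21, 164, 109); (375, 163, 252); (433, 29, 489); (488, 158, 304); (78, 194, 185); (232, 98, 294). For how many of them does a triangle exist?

3

(21,109,164): 21+109 ≤ 164 → not valid
(163,252,375): 163+252 > 375 → valid
(29,433,489): 29+433 ≤ 489 → not valid
(158,304,488): 158+304 ≤ 488 → not valid
(78,185,194): 78+185 > 194 → valid
(98,232,294): 98+232 > 294 → valid
3 of the 6 triples form a triangle.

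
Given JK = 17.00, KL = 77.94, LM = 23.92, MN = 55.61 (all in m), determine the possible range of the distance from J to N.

The maximum is all hops collinear in one direction: 17.00 + 77.94 + 23.92 + 55.61 = 174.47.
The longest hop is 77.94; the others sum to 96.53. Since 77.94 ≤ 96.53, the path can fold back on itself completely, so the minimum distance is 0.

0 ≤ JN ≤ 174.47 m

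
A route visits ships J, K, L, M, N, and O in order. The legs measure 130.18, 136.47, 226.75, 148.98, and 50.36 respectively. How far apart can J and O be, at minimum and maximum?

0 ≤ JO ≤ 692.74

The maximum is all hops collinear in one direction: 130.18 + 136.47 + 226.75 + 148.98 + 50.36 = 692.74.
The longest hop is 226.75; the others sum to 465.99. Since 226.75 ≤ 465.99, the path can fold back on itself completely, so the minimum distance is 0.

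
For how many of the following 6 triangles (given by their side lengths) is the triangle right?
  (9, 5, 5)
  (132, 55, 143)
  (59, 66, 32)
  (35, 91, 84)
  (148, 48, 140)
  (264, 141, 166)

(9,5,5): 5²+5² = 50 < 81 = 9² → obtuse
(132,55,143): 55²+132² = 20449 = 143² → right
(59,66,32): 32²+59² = 4505 > 4356 = 66² → acute
(35,91,84): 35²+84² = 8281 = 91² → right
(148,48,140): 48²+140² = 21904 = 148² → right
(264,141,166): 141²+166² = 47437 < 69696 = 264² → obtuse
3 of the 6 are right.

3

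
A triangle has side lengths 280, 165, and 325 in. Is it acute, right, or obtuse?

Compare the square of the longest side to the sum of squares of the other two: 165² + 280² = 105625 = 325².

right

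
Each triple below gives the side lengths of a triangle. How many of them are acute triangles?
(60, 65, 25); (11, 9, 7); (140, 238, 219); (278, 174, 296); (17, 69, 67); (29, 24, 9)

(60,65,25): 25²+60² = 4225 = 65² → right
(11,9,7): 7²+9² = 130 > 121 = 11² → acute
(140,238,219): 140²+219² = 67561 > 56644 = 238² → acute
(278,174,296): 174²+278² = 107560 > 87616 = 296² → acute
(17,69,67): 17²+67² = 4778 > 4761 = 69² → acute
(29,24,9): 9²+24² = 657 < 841 = 29² → obtuse
4 of the 6 are acute.

4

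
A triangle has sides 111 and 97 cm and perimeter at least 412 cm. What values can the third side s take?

204 ≤ s < 208 cm

Triangle inequality alone gives 14 < s < 208.
The perimeter condition gives s ≥ 412 − 111 − 97 = 204.
Intersecting the two: 204 ≤ s < 208.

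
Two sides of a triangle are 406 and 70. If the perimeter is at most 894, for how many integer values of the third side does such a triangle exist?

Triangle inequality: 336 < x < 476. Perimeter ≤ 894 gives x ≤ 894 − 406 − 70 = 418.
So 336 < x ≤ 418; integers 337 through 418: 82 values.

82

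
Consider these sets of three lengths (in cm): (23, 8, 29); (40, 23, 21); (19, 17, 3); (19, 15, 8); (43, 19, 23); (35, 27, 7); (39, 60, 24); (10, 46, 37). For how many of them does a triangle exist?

6

(8,23,29): 8+23 > 29 → valid
(21,23,40): 21+23 > 40 → valid
(3,17,19): 3+17 > 19 → valid
(8,15,19): 8+15 > 19 → valid
(19,23,43): 19+23 ≤ 43 → not valid
(7,27,35): 7+27 ≤ 35 → not valid
(24,39,60): 24+39 > 60 → valid
(10,37,46): 10+37 > 46 → valid
6 of the 8 triples form a triangle.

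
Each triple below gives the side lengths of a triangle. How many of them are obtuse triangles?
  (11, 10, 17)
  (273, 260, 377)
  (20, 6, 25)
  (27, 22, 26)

(11,10,17): 10²+11² = 221 < 289 = 17² → obtuse
(273,260,377): 260²+273² = 142129 = 377² → right
(20,6,25): 6²+20² = 436 < 625 = 25² → obtuse
(27,22,26): 22²+26² = 1160 > 729 = 27² → acute
2 of the 4 are obtuse.

2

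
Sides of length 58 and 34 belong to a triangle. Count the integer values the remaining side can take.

The third side lies in the open interval (24, 92).
Integers from 25 to 91 inclusive: 91 − 25 + 1 = 67.

67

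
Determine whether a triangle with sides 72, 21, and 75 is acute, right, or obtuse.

right

Compare the square of the longest side to the sum of squares of the other two: 21² + 72² = 5625 = 75².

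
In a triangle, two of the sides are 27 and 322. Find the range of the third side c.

295 < c < 349

By the triangle inequality, c must be less than 27 + 322 = 349 and greater than |27 − 322| = 295.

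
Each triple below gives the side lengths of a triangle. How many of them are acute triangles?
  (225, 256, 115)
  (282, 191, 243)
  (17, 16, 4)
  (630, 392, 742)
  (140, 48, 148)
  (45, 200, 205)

1

(225,256,115): 115²+225² = 63850 < 65536 = 256² → obtuse
(282,191,243): 191²+243² = 95530 > 79524 = 282² → acute
(17,16,4): 4²+16² = 272 < 289 = 17² → obtuse
(630,392,742): 392²+630² = 550564 = 742² → right
(140,48,148): 48²+140² = 21904 = 148² → right
(45,200,205): 45²+200² = 42025 = 205² → right
1 of the 6 is acute.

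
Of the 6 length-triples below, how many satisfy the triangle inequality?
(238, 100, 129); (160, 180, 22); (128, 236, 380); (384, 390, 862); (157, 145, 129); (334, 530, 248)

(100,129,238): 100+129 ≤ 238 → not valid
(22,160,180): 22+160 > 180 → valid
(128,236,380): 128+236 ≤ 380 → not valid
(384,390,862): 384+390 ≤ 862 → not valid
(129,145,157): 129+145 > 157 → valid
(248,334,530): 248+334 > 530 → valid
3 of the 6 triples form a triangle.

3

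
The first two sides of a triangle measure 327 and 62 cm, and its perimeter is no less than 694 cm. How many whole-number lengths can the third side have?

Triangle inequality: 265 < x < 389. Perimeter ≥ 694 gives x ≥ 694 − 327 − 62 = 305.
So 305 ≤ x < 389; integers 305 through 388: 84 values.

84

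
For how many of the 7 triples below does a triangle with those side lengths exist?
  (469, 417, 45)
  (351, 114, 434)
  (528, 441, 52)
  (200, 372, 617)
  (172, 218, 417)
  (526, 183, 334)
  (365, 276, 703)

1

(45,417,469): 45+417 ≤ 469 → not valid
(114,351,434): 114+351 > 434 → valid
(52,441,528): 52+441 ≤ 528 → not valid
(200,372,617): 200+372 ≤ 617 → not valid
(172,218,417): 172+218 ≤ 417 → not valid
(183,334,526): 183+334 ≤ 526 → not valid
(276,365,703): 276+365 ≤ 703 → not valid
1 of the 7 triples forms a triangle.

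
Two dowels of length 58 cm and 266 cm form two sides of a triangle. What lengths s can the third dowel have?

208 < s < 324 (cm)

By the triangle inequality, s must be less than 58 + 266 = 324 and greater than |58 − 266| = 208.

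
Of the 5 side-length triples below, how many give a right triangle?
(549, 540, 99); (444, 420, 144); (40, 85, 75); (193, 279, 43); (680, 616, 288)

(549,540,99): 99²+540² = 301401 = 549² → right
(444,420,144): 144²+420² = 197136 = 444² → right
(40,85,75): 40²+75² = 7225 = 85² → right
(193,279,43): 43+193 ≤ 279, not a triangle
(680,616,288): 288²+616² = 462400 = 680² → right
4 of the 5 are right.

4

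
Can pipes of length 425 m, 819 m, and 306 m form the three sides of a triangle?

No

The longest side is 819, but the other two sum to only 731.
731 < 819, so the triangle inequality fails.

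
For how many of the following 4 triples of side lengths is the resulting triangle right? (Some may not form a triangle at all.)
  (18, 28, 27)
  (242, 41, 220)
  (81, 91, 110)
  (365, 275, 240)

1

(18,28,27): 18²+27² = 1053 > 784 = 28² → acute
(242,41,220): 41²+220² = 50081 < 58564 = 242² → obtuse
(81,91,110): 81²+91² = 14842 > 12100 = 110² → acute
(365,275,240): 240²+275² = 133225 = 365² → right
1 of the 4 is right.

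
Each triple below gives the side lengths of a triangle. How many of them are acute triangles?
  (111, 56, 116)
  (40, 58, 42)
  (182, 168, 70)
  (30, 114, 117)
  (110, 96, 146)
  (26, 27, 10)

(111,56,116): 56²+111² = 15457 > 13456 = 116² → acute
(40,58,42): 40²+42² = 3364 = 58² → right
(182,168,70): 70²+168² = 33124 = 182² → right
(30,114,117): 30²+114² = 13896 > 13689 = 117² → acute
(110,96,146): 96²+110² = 21316 = 146² → right
(26,27,10): 10²+26² = 776 > 729 = 27² → acute
3 of the 6 are acute.

3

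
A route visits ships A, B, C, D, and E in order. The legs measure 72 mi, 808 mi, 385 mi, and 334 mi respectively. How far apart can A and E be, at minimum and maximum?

17 ≤ AE ≤ 1599 mi

The maximum is all hops collinear in one direction: 72 + 808 + 385 + 334 = 1599.
The longest hop is 808; the others sum to 791. Folding the others back against it leaves at least 808 − 791 = 17.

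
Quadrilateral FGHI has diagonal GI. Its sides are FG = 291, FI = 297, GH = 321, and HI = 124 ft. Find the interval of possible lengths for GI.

197 < GI < 445

From triangle FGI: |291 − 297| < GI < 291 + 297, i.e. 6 < GI < 588.
From triangle HGI: 197 < GI < 445.
Both must hold, so GI lies in the intersection.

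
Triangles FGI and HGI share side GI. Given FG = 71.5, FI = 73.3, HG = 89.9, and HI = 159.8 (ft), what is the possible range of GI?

From triangle FGI: |71.5 − 73.3| < GI < 71.5 + 73.3, i.e. 1.8 < GI < 144.8.
From triangle HGI: 69.9 < GI < 249.7.
Both must hold, so GI lies in the intersection.

69.9 < GI < 144.8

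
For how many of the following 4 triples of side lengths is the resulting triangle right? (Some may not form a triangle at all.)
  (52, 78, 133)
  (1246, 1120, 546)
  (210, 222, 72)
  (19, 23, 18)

(52,78,133): 52+78 ≤ 133, not a triangle
(1246,1120,546): 546²+1120² = 1552516 = 1246² → right
(210,222,72): 72²+210² = 49284 = 222² → right
(19,23,18): 18²+19² = 685 > 529 = 23² → acute
2 of the 4 are right.

2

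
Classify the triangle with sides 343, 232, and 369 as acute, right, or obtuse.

acute

Compare the square of the longest side to the sum of squares of the other two: 232² + 343² = 171473 > 136161 = 369².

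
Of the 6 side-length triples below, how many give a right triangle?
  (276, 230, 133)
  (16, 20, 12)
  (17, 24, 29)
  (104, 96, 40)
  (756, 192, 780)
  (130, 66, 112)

4

(276,230,133): 133²+230² = 70589 < 76176 = 276² → obtuse
(16,20,12): 12²+16² = 400 = 20² → right
(17,24,29): 17²+24² = 865 > 841 = 29² → acute
(104,96,40): 40²+96² = 10816 = 104² → right
(756,192,780): 192²+756² = 608400 = 780² → right
(130,66,112): 66²+112² = 16900 = 130² → right
4 of the 6 are right.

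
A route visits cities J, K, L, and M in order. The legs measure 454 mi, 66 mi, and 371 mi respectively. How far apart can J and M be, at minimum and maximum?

17 ≤ JM ≤ 891 mi

The maximum is all hops collinear in one direction: 454 + 66 + 371 = 891.
The longest hop is 454; the others sum to 437. Folding the others back against it leaves at least 454 − 437 = 17.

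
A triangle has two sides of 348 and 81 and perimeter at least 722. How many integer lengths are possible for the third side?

Triangle inequality: 267 < x < 429. Perimeter ≥ 722 gives x ≥ 722 − 348 − 81 = 293.
So 293 ≤ x < 429; integers 293 through 428: 136 values.

136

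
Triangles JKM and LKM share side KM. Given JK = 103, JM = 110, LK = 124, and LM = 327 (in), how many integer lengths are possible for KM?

9

From triangle JKM: 7 < KM < 213.
From triangle LKM: 203 < KM < 451.
Intersection: 203 < KM < 213, so integers 204 through 212: 9 values.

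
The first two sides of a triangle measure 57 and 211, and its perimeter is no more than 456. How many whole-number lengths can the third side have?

34

Triangle inequality: 154 < x < 268. Perimeter ≤ 456 gives x ≤ 456 − 57 − 211 = 188.
So 154 < x ≤ 188; integers 155 through 188: 34 values.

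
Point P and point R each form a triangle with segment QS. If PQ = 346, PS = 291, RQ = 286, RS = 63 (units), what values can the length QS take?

From triangle PQS: |346 − 291| < QS < 346 + 291, i.e. 55 < QS < 637.
From triangle RQS: 223 < QS < 349.
Both must hold, so QS lies in the intersection.

223 < QS < 349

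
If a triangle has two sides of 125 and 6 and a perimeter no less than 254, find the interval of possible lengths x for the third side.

Triangle inequality alone gives 119 < x < 131.
The perimeter condition gives x ≥ 254 − 125 − 6 = 123.
Intersecting the two: 123 ≤ x < 131.

123 ≤ x < 131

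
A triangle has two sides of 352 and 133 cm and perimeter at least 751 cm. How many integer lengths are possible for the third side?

219

Triangle inequality: 219 < x < 485. Perimeter ≥ 751 gives x ≥ 751 − 352 − 133 = 266.
So 266 ≤ x < 485; integers 266 through 484: 219 values.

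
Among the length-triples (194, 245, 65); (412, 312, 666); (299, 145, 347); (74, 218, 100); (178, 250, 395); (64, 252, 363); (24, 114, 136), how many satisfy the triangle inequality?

(65,194,245): 65+194 > 245 → valid
(312,412,666): 312+412 > 666 → valid
(145,299,347): 145+299 > 347 → valid
(74,100,218): 74+100 ≤ 218 → not valid
(178,250,395): 178+250 > 395 → valid
(64,252,363): 64+252 ≤ 363 → not valid
(24,114,136): 24+114 > 136 → valid
5 of the 7 triples form a triangle.

5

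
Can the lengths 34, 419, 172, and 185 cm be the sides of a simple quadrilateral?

No

For a quadrilateral, each side must be shorter than the sum of the others.
Here the longest side is 419, but the remaining 3 sides sum to only 391.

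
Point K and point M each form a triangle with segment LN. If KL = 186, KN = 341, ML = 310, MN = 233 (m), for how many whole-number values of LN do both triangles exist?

371

From triangle KLN: 155 < LN < 527.
From triangle MLN: 77 < LN < 543.
Intersection: 155 < LN < 527, so integers 156 through 526: 371 values.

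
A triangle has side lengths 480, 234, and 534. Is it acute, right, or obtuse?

Compare the square of the longest side to the sum of squares of the other two: 234² + 480² = 285156 = 534².

right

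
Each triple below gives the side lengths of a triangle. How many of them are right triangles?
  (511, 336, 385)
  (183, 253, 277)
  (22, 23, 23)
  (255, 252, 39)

2

(511,336,385): 336²+385² = 261121 = 511² → right
(183,253,277): 183²+253² = 97498 > 76729 = 277² → acute
(22,23,23): 22²+23² = 1013 > 529 = 23² → acute
(255,252,39): 39²+252² = 65025 = 255² → right
2 of the 4 are right.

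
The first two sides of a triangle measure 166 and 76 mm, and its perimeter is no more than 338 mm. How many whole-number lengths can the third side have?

Triangle inequality: 90 < x < 242. Perimeter ≤ 338 gives x ≤ 338 − 166 − 76 = 96.
So 90 < x ≤ 96; integers 91 through 96: 6 values.

6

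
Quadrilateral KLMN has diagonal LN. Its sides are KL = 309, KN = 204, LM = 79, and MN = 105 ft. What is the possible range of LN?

105 < LN < 184

From triangle KLN: |309 − 204| < LN < 309 + 204, i.e. 105 < LN < 513.
From triangle MLN: 26 < LN < 184.
Both must hold, so LN lies in the intersection.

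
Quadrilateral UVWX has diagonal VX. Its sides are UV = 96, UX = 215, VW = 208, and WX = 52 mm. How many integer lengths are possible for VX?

From triangle UVX: 119 < VX < 311.
From triangle WVX: 156 < VX < 260.
Intersection: 156 < VX < 260, so integers 157 through 259: 103 values.

103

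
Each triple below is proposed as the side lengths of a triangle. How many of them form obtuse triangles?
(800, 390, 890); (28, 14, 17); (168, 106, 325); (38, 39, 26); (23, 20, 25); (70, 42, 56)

1

(800,390,890): 390²+800² = 792100 = 890² → right
(28,14,17): 14²+17² = 485 < 784 = 28² → obtuse
(168,106,325): 106+168 ≤ 325, not a triangle
(38,39,26): 26²+38² = 2120 > 1521 = 39² → acute
(23,20,25): 20²+23² = 929 > 625 = 25² → acute
(70,42,56): 42²+56² = 4900 = 70² → right
1 of the 6 is obtuse.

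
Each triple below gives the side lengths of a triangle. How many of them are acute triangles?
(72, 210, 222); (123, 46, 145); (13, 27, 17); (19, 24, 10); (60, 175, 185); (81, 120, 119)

(72,210,222): 72²+210² = 49284 = 222² → right
(123,46,145): 46²+123² = 17245 < 21025 = 145² → obtuse
(13,27,17): 13²+17² = 458 < 729 = 27² → obtuse
(19,24,10): 10²+19² = 461 < 576 = 24² → obtuse
(60,175,185): 60²+175² = 34225 = 185² → right
(81,120,119): 81²+119² = 20722 > 14400 = 120² → acute
1 of the 6 is acute.

1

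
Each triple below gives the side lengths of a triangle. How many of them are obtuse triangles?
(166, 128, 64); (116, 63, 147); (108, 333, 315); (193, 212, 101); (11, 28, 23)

3

(166,128,64): 64²+128² = 20480 < 27556 = 166² → obtuse
(116,63,147): 63²+116² = 17425 < 21609 = 147² → obtuse
(108,333,315): 108²+315² = 110889 = 333² → right
(193,212,101): 101²+193² = 47450 > 44944 = 212² → acute
(11,28,23): 11²+23² = 650 < 784 = 28² → obtuse
3 of the 5 are obtuse.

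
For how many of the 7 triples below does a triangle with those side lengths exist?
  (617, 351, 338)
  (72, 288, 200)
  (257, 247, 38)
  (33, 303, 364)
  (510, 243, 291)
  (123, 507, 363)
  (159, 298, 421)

4

(338,351,617): 338+351 > 617 → valid
(72,200,288): 72+200 ≤ 288 → not valid
(38,247,257): 38+247 > 257 → valid
(33,303,364): 33+303 ≤ 364 → not valid
(243,291,510): 243+291 > 510 → valid
(123,363,507): 123+363 ≤ 507 → not valid
(159,298,421): 159+298 > 421 → valid
4 of the 7 triples form a triangle.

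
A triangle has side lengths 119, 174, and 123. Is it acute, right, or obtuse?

Compare the square of the longest side to the sum of squares of the other two: 119² + 123² = 29290 < 30276 = 174².

obtuse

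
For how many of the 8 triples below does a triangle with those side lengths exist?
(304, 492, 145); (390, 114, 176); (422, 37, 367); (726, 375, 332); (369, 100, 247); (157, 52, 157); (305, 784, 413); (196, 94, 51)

(145,304,492): 145+304 ≤ 492 → not valid
(114,176,390): 114+176 ≤ 390 → not valid
(37,367,422): 37+367 ≤ 422 → not valid
(332,375,726): 332+375 ≤ 726 → not valid
(100,247,369): 100+247 ≤ 369 → not valid
(52,157,157): 52+157 > 157 → valid
(305,413,784): 305+413 ≤ 784 → not valid
(51,94,196): 51+94 ≤ 196 → not valid
1 of the 8 triples forms a triangle.

1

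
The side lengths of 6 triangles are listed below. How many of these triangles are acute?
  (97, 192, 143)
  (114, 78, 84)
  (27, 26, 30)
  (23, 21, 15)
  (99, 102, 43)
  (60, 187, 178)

(97,192,143): 97²+143² = 29858 < 36864 = 192² → obtuse
(114,78,84): 78²+84² = 13140 > 12996 = 114² → acute
(27,26,30): 26²+27² = 1405 > 900 = 30² → acute
(23,21,15): 15²+21² = 666 > 529 = 23² → acute
(99,102,43): 43²+99² = 11650 > 10404 = 102² → acute
(60,187,178): 60²+178² = 35284 > 34969 = 187² → acute
5 of the 6 are acute.

5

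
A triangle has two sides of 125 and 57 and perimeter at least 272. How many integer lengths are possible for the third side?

Triangle inequality: 68 < x < 182. Perimeter ≥ 272 gives x ≥ 272 − 125 − 57 = 90.
So 90 ≤ x < 182; integers 90 through 181: 92 values.

92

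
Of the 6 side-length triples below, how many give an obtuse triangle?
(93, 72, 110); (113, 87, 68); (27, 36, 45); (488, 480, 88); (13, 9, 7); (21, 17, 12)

3

(93,72,110): 72²+93² = 13833 > 12100 = 110² → acute
(113,87,68): 68²+87² = 12193 < 12769 = 113² → obtuse
(27,36,45): 27²+36² = 2025 = 45² → right
(488,480,88): 88²+480² = 238144 = 488² → right
(13,9,7): 7²+9² = 130 < 169 = 13² → obtuse
(21,17,12): 12²+17² = 433 < 441 = 21² → obtuse
3 of the 6 are obtuse.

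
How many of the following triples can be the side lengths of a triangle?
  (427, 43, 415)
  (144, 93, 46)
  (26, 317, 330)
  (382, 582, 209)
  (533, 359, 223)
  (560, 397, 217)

(43,415,427): 43+415 > 427 → valid
(46,93,144): 46+93 ≤ 144 → not valid
(26,317,330): 26+317 > 330 → valid
(209,382,582): 209+382 > 582 → valid
(223,359,533): 223+359 > 533 → valid
(217,397,560): 217+397 > 560 → valid
5 of the 6 triples form a triangle.

5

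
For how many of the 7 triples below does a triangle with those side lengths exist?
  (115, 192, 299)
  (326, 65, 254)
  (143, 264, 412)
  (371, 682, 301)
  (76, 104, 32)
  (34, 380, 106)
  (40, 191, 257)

2

(115,192,299): 115+192 > 299 → valid
(65,254,326): 65+254 ≤ 326 → not valid
(143,264,412): 143+264 ≤ 412 → not valid
(301,371,682): 301+371 ≤ 682 → not valid
(32,76,104): 32+76 > 104 → valid
(34,106,380): 34+106 ≤ 380 → not valid
(40,191,257): 40+191 ≤ 257 → not valid
2 of the 7 triples form a triangle.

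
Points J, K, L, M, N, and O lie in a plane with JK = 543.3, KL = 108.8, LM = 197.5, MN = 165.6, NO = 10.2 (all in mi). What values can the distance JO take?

61.2 ≤ JO ≤ 1025.4 mi

The maximum is all hops collinear in one direction: 543.3 + 108.8 + 197.5 + 165.6 + 10.2 = 1025.4.
The longest hop is 543.3; the others sum to 482.1. Folding the others back against it leaves at least 543.3 − 482.1 = 61.2.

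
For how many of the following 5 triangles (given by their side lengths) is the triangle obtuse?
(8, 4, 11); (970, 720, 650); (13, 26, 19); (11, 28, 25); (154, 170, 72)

(8,4,11): 4²+8² = 80 < 121 = 11² → obtuse
(970,720,650): 650²+720² = 940900 = 970² → right
(13,26,19): 13²+19² = 530 < 676 = 26² → obtuse
(11,28,25): 11²+25² = 746 < 784 = 28² → obtuse
(154,170,72): 72²+154² = 28900 = 170² → right
3 of the 5 are obtuse.

3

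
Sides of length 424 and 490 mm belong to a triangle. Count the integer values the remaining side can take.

847

The third side lies in the open interval (66, 914).
Integers from 67 to 913 inclusive: 913 − 67 + 1 = 847.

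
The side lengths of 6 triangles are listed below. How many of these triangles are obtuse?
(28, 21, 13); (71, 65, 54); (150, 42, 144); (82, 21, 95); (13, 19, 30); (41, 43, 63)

4

(28,21,13): 13²+21² = 610 < 784 = 28² → obtuse
(71,65,54): 54²+65² = 7141 > 5041 = 71² → acute
(150,42,144): 42²+144² = 22500 = 150² → right
(82,21,95): 21²+82² = 7165 < 9025 = 95² → obtuse
(13,19,30): 13²+19² = 530 < 900 = 30² → obtuse
(41,43,63): 41²+43² = 3530 < 3969 = 63² → obtuse
4 of the 6 are obtuse.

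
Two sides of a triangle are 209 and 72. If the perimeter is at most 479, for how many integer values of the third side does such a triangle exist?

Triangle inequality: 137 < x < 281. Perimeter ≤ 479 gives x ≤ 479 − 209 − 72 = 198.
So 137 < x ≤ 198; integers 138 through 198: 61 values.

61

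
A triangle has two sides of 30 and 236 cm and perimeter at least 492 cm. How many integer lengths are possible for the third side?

40

Triangle inequality: 206 < x < 266. Perimeter ≥ 492 gives x ≥ 492 − 30 − 236 = 226.
So 226 ≤ x < 266; integers 226 through 265: 40 values.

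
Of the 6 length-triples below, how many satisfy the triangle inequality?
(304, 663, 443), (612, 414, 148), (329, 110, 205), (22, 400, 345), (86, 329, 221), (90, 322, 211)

1

(304,443,663): 304+443 > 663 → valid
(148,414,612): 148+414 ≤ 612 → not valid
(110,205,329): 110+205 ≤ 329 → not valid
(22,345,400): 22+345 ≤ 400 → not valid
(86,221,329): 86+221 ≤ 329 → not valid
(90,211,322): 90+211 ≤ 322 → not valid
1 of the 6 triples forms a triangle.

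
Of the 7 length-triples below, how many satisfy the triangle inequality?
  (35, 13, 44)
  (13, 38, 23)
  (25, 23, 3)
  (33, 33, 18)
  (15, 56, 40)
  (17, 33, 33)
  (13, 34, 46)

5

(13,35,44): 13+35 > 44 → valid
(13,23,38): 13+23 ≤ 38 → not valid
(3,23,25): 3+23 > 25 → valid
(18,33,33): 18+33 > 33 → valid
(15,40,56): 15+40 ≤ 56 → not valid
(17,33,33): 17+33 > 33 → valid
(13,34,46): 13+34 > 46 → valid
5 of the 7 triples form a triangle.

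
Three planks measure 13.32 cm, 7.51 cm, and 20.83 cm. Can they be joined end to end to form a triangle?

The two shorter sides sum to 20.83, exactly equal to the longest side 20.83.
That gives only a degenerate (flat) triangle — the inequality must be strict.

No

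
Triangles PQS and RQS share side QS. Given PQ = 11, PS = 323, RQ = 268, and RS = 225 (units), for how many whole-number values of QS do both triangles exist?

21

From triangle PQS: 312 < QS < 334.
From triangle RQS: 43 < QS < 493.
Intersection: 312 < QS < 334, so integers 313 through 333: 21 values.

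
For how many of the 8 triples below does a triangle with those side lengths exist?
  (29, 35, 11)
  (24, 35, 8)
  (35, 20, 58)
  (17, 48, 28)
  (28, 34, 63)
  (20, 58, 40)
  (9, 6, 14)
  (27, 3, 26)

4

(11,29,35): 11+29 > 35 → valid
(8,24,35): 8+24 ≤ 35 → not valid
(20,35,58): 20+35 ≤ 58 → not valid
(17,28,48): 17+28 ≤ 48 → not valid
(28,34,63): 28+34 ≤ 63 → not valid
(20,40,58): 20+40 > 58 → valid
(6,9,14): 6+9 > 14 → valid
(3,26,27): 3+26 > 27 → valid
4 of the 8 triples form a triangle.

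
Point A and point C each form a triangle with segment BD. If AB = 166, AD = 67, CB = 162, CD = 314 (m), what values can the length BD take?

From triangle ABD: |166 − 67| < BD < 166 + 67, i.e. 99 < BD < 233.
From triangle CBD: 152 < BD < 476.
Both must hold, so BD lies in the intersection.

152 < BD < 233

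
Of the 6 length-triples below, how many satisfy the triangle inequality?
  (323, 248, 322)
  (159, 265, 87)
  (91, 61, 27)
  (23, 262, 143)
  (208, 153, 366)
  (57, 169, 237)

1

(248,322,323): 248+322 > 323 → valid
(87,159,265): 87+159 ≤ 265 → not valid
(27,61,91): 27+61 ≤ 91 → not valid
(23,143,262): 23+143 ≤ 262 → not valid
(153,208,366): 153+208 ≤ 366 → not valid
(57,169,237): 57+169 ≤ 237 → not valid
1 of the 6 triples forms a triangle.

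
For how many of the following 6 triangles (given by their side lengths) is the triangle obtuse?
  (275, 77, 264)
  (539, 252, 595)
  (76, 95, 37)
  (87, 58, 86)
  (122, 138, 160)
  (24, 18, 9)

(275,77,264): 77²+264² = 75625 = 275² → right
(539,252,595): 252²+539² = 354025 = 595² → right
(76,95,37): 37²+76² = 7145 < 9025 = 95² → obtuse
(87,58,86): 58²+86² = 10760 > 7569 = 87² → acute
(122,138,160): 122²+138² = 33928 > 25600 = 160² → acute
(24,18,9): 9²+18² = 405 < 576 = 24² → obtuse
2 of the 6 are obtuse.

2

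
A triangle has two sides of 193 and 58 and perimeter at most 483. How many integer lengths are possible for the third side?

97

Triangle inequality: 135 < x < 251. Perimeter ≤ 483 gives x ≤ 483 − 193 − 58 = 232.
So 135 < x ≤ 232; integers 136 through 232: 97 values.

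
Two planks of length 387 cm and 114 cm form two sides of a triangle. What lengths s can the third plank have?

By the triangle inequality, s must be less than 387 + 114 = 501 and greater than |387 − 114| = 273.

273 < s < 501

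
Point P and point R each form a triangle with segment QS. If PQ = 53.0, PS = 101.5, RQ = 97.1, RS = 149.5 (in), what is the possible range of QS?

From triangle PQS: |53.0 − 101.5| < QS < 53.0 + 101.5, i.e. 48.5 < QS < 154.5.
From triangle RQS: 52.4 < QS < 246.6.
Both must hold, so QS lies in the intersection.

52.4 < QS < 154.5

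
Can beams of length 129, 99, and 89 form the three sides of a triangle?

The longest side is 129, and the other two sum to 188.
Since 188 > 129, the triangle inequality holds.

Yes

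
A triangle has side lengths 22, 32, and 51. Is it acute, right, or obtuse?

obtuse

Compare the square of the longest side to the sum of squares of the other two: 22² + 32² = 1508 < 2601 = 51².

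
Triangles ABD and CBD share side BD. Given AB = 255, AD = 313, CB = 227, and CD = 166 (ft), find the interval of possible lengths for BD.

61 < BD < 393

From triangle ABD: |255 − 313| < BD < 255 + 313, i.e. 58 < BD < 568.
From triangle CBD: 61 < BD < 393.
Both must hold, so BD lies in the intersection.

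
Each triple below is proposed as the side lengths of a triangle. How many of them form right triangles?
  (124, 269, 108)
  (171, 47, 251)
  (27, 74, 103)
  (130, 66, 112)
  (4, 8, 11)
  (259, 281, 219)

(124,269,108): 108+124 ≤ 269, not a triangle
(171,47,251): 47+171 ≤ 251, not a triangle
(27,74,103): 27+74 ≤ 103, not a triangle
(130,66,112): 66²+112² = 16900 = 130² → right
(4,8,11): 4²+8² = 80 < 121 = 11² → obtuse
(259,281,219): 219²+259² = 115042 > 78961 = 281² → acute
1 of the 6 is right.

1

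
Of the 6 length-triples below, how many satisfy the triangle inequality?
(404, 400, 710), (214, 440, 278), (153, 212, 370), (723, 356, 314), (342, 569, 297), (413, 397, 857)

(400,404,710): 400+404 > 710 → valid
(214,278,440): 214+278 > 440 → valid
(153,212,370): 153+212 ≤ 370 → not valid
(314,356,723): 314+356 ≤ 723 → not valid
(297,342,569): 297+342 > 569 → valid
(397,413,857): 397+413 ≤ 857 → not valid
3 of the 6 triples form a triangle.

3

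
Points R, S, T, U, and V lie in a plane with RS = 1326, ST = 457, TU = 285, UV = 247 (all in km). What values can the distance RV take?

The maximum is all hops collinear in one direction: 1326 + 457 + 285 + 247 = 2315.
The longest hop is 1326; the others sum to 989. Folding the others back against it leaves at least 1326 − 989 = 337.

337 ≤ RV ≤ 2315 km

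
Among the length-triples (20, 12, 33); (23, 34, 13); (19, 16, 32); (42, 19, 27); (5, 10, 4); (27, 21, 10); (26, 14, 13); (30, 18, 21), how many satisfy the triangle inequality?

6

(12,20,33): 12+20 ≤ 33 → not valid
(13,23,34): 13+23 > 34 → valid
(16,19,32): 16+19 > 32 → valid
(19,27,42): 19+27 > 42 → valid
(4,5,10): 4+5 ≤ 10 → not valid
(10,21,27): 10+21 > 27 → valid
(13,14,26): 13+14 > 26 → valid
(18,21,30): 18+21 > 30 → valid
6 of the 8 triples form a triangle.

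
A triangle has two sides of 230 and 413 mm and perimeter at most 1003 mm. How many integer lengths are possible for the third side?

177

Triangle inequality: 183 < x < 643. Perimeter ≤ 1003 gives x ≤ 1003 − 230 − 413 = 360.
So 183 < x ≤ 360; integers 184 through 360: 177 values.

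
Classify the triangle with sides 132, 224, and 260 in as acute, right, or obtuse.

Compare the square of the longest side to the sum of squares of the other two: 132² + 224² = 67600 = 260².

right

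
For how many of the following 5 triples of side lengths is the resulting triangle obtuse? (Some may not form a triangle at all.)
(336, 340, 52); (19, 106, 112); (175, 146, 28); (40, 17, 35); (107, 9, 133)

2

(336,340,52): 52²+336² = 115600 = 340² → right
(19,106,112): 19²+106² = 11597 < 12544 = 112² → obtuse
(175,146,28): 28+146 ≤ 175, not a triangle
(40,17,35): 17²+35² = 1514 < 1600 = 40² → obtuse
(107,9,133): 9+107 ≤ 133, not a triangle
2 of the 5 are obtuse.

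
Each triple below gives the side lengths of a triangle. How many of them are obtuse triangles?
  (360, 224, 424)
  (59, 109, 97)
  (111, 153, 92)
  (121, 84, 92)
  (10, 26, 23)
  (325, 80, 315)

2

(360,224,424): 224²+360² = 179776 = 424² → right
(59,109,97): 59²+97² = 12890 > 11881 = 109² → acute
(111,153,92): 92²+111² = 20785 < 23409 = 153² → obtuse
(121,84,92): 84²+92² = 15520 > 14641 = 121² → acute
(10,26,23): 10²+23² = 629 < 676 = 26² → obtuse
(325,80,315): 80²+315² = 105625 = 325² → right
2 of the 6 are obtuse.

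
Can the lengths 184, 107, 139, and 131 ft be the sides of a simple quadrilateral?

Yes

A quadrilateral exists iff every side is shorter than the sum of the others — equivalently, the longest side is less than the sum of the rest.
Longest side 184 < 377 (sum of the remaining 3), so yes.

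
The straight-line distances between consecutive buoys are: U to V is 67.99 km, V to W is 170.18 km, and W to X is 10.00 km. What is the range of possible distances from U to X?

92.19 ≤ UX ≤ 248.17 km

The maximum is all hops collinear in one direction: 67.99 + 170.18 + 10.00 = 248.17.
The longest hop is 170.18; the others sum to 77.99. Folding the others back against it leaves at least 170.18 − 77.99 = 92.19.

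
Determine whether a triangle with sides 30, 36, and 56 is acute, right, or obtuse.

obtuse

Compare the square of the longest side to the sum of squares of the other two: 30² + 36² = 2196 < 3136 = 56².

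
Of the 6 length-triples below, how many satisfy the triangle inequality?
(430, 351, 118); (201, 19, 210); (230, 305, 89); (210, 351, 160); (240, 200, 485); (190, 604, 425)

5

(118,351,430): 118+351 > 430 → valid
(19,201,210): 19+201 > 210 → valid
(89,230,305): 89+230 > 305 → valid
(160,210,351): 160+210 > 351 → valid
(200,240,485): 200+240 ≤ 485 → not valid
(190,425,604): 190+425 > 604 → valid
5 of the 6 triples form a triangle.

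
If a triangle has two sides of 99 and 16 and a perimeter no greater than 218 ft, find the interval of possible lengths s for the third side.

83 < s ≤ 103 ft

Triangle inequality alone gives 83 < s < 115.
The perimeter condition gives s ≤ 218 − 99 − 16 = 103.
Intersecting the two: 83 < s ≤ 103.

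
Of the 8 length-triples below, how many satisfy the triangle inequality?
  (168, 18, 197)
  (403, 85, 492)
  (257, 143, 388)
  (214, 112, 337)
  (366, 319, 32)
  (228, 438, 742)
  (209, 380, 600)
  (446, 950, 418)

1

(18,168,197): 18+168 ≤ 197 → not valid
(85,403,492): 85+403 ≤ 492 → not valid
(143,257,388): 143+257 > 388 → valid
(112,214,337): 112+214 ≤ 337 → not valid
(32,319,366): 32+319 ≤ 366 → not valid
(228,438,742): 228+438 ≤ 742 → not valid
(209,380,600): 209+380 ≤ 600 → not valid
(418,446,950): 418+446 ≤ 950 → not valid
1 of the 8 triples forms a triangle.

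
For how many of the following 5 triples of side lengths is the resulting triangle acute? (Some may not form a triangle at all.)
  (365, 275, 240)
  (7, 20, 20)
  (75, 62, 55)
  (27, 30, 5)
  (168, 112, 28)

2

(365,275,240): 240²+275² = 133225 = 365² → right
(7,20,20): 7²+20² = 449 > 400 = 20² → acute
(75,62,55): 55²+62² = 6869 > 5625 = 75² → acute
(27,30,5): 5²+27² = 754 < 900 = 30² → obtuse
(168,112,28): 28+112 ≤ 168, not a triangle
2 of the 5 are acute.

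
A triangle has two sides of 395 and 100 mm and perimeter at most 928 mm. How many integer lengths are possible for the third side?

138

Triangle inequality: 295 < x < 495. Perimeter ≤ 928 gives x ≤ 928 − 395 − 100 = 433.
So 295 < x ≤ 433; integers 296 through 433: 138 values.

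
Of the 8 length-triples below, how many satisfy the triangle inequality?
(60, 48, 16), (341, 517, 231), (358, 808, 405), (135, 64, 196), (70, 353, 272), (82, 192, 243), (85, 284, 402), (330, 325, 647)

(16,48,60): 16+48 > 60 → valid
(231,341,517): 231+341 > 517 → valid
(358,405,808): 358+405 ≤ 808 → not valid
(64,135,196): 64+135 > 196 → valid
(70,272,353): 70+272 ≤ 353 → not valid
(82,192,243): 82+192 > 243 → valid
(85,284,402): 85+284 ≤ 402 → not valid
(325,330,647): 325+330 > 647 → valid
5 of the 8 triples form a triangle.

5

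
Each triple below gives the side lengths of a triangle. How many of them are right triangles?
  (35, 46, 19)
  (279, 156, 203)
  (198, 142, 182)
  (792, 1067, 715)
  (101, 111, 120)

1

(35,46,19): 19²+35² = 1586 < 2116 = 46² → obtuse
(279,156,203): 156²+203² = 65545 < 77841 = 279² → obtuse
(198,142,182): 142²+182² = 53288 > 39204 = 198² → acute
(792,1067,715): 715²+792² = 1138489 = 1067² → right
(101,111,120): 101²+111² = 22522 > 14400 = 120² → acute
1 of the 5 is right.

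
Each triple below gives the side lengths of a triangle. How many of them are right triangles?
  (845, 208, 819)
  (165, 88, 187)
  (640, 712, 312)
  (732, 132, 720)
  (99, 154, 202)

(845,208,819): 208²+819² = 714025 = 845² → right
(165,88,187): 88²+165² = 34969 = 187² → right
(640,712,312): 312²+640² = 506944 = 712² → right
(732,132,720): 132²+720² = 535824 = 732² → right
(99,154,202): 99²+154² = 33517 < 40804 = 202² → obtuse
4 of the 5 are right.

4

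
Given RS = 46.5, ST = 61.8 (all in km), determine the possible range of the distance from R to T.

15.3 ≤ RT ≤ 108.3 km

By the triangle inequality, |46.5 − 61.8| ≤ RT ≤ 46.5 + 61.8.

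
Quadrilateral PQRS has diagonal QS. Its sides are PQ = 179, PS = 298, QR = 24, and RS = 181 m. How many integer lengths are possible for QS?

From triangle PQS: 119 < QS < 477.
From triangle RQS: 157 < QS < 205.
Intersection: 157 < QS < 205, so integers 158 through 204: 47 values.

47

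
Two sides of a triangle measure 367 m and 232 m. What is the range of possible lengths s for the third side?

135 < s < 599

By the triangle inequality, s must be less than 367 + 232 = 599 and greater than |367 − 232| = 135.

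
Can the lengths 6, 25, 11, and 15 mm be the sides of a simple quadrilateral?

Yes

A quadrilateral exists iff every side is shorter than the sum of the others — equivalently, the longest side is less than the sum of the rest.
Longest side 25 < 32 (sum of the remaining 3), so yes.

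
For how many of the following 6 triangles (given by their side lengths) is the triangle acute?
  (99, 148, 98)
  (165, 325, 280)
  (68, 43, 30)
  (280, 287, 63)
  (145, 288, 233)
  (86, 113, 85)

(99,148,98): 98²+99² = 19405 < 21904 = 148² → obtuse
(165,325,280): 165²+280² = 105625 = 325² → right
(68,43,30): 30²+43² = 2749 < 4624 = 68² → obtuse
(280,287,63): 63²+280² = 82369 = 287² → right
(145,288,233): 145²+233² = 75314 < 82944 = 288² → obtuse
(86,113,85): 85²+86² = 14621 > 12769 = 113² → acute
1 of the 6 is acute.

1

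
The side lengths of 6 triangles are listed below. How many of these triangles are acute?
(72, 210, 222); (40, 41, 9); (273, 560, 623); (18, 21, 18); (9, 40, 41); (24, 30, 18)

1

(72,210,222): 72²+210² = 49284 = 222² → right
(40,41,9): 9²+40² = 1681 = 41² → right
(273,560,623): 273²+560² = 388129 = 623² → right
(18,21,18): 18²+18² = 648 > 441 = 21² → acute
(9,40,41): 9²+40² = 1681 = 41² → right
(24,30,18): 18²+24² = 900 = 30² → right
1 of the 6 is acute.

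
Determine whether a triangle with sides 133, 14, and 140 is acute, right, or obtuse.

obtuse

Compare the square of the longest side to the sum of squares of the other two: 14² + 133² = 17885 < 19600 = 140².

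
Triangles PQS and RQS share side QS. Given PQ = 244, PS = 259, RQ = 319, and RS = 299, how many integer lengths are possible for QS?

482

From triangle PQS: 15 < QS < 503.
From triangle RQS: 20 < QS < 618.
Intersection: 20 < QS < 503, so integers 21 through 502: 482 values.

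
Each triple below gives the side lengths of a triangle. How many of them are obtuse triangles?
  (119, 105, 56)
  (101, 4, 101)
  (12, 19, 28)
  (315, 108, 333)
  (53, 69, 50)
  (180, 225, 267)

(119,105,56): 56²+105² = 14161 = 119² → right
(101,4,101): 4²+101² = 10217 > 10201 = 101² → acute
(12,19,28): 12²+19² = 505 < 784 = 28² → obtuse
(315,108,333): 108²+315² = 110889 = 333² → right
(53,69,50): 50²+53² = 5309 > 4761 = 69² → acute
(180,225,267): 180²+225² = 83025 > 71289 = 267² → acute
1 of the 6 is obtuse.

1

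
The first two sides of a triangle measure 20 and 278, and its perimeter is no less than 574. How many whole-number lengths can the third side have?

Triangle inequality: 258 < x < 298. Perimeter ≥ 574 gives x ≥ 574 − 20 − 278 = 276.
So 276 ≤ x < 298; integers 276 through 297: 22 values.

22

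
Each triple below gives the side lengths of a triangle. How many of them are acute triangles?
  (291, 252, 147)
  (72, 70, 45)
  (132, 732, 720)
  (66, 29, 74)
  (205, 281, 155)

(291,252,147): 147²+252² = 85113 > 84681 = 291² → acute
(72,70,45): 45²+70² = 6925 > 5184 = 72² → acute
(132,732,720): 132²+720² = 535824 = 732² → right
(66,29,74): 29²+66² = 5197 < 5476 = 74² → obtuse
(205,281,155): 155²+205² = 66050 < 78961 = 281² → obtuse
2 of the 5 are acute.

2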